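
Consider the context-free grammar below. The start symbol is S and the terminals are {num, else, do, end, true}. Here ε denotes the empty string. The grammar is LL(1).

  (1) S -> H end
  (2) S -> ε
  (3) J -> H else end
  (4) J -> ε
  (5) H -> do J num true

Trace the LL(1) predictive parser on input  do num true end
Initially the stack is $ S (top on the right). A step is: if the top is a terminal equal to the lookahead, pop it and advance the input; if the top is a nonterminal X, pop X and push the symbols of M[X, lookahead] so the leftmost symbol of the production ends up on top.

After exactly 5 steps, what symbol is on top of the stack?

true

step 1: stack=$ S  input=do num true end $  — expand S -> H end
step 2: stack=$ end H  input=do num true end $  — expand H -> do J num true
step 3: stack=$ end true num J do  input=do num true end $  — match do
step 4: stack=$ end true num J  input=num true end $  — expand J -> ε
step 5: stack=$ end true num  input=num true end $  — match num
Stack after step 5: $ end true (top = true).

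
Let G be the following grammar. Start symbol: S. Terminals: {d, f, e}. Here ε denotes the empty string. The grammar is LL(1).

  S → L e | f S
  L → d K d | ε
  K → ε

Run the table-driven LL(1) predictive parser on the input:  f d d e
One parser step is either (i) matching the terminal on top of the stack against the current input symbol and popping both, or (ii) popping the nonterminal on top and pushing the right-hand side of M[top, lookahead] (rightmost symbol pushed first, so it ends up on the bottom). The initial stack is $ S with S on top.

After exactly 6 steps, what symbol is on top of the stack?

step 1: stack=$ S  input=f d d e $  — expand S → f S
step 2: stack=$ S f  input=f d d e $  — match f
step 3: stack=$ S  input=d d e $  — expand S → L e
step 4: stack=$ e L  input=d d e $  — expand L → d K d
step 5: stack=$ e d K d  input=d d e $  — match d
step 6: stack=$ e d K  input=d e $  — expand K → ε
Stack after step 6: $ e d (top = d).

d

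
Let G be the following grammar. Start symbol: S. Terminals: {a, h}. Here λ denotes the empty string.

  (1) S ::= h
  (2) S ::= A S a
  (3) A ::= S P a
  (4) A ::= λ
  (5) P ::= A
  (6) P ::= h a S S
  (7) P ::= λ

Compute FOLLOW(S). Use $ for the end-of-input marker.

FIRST(S): from S::=h we get {h}; from S::=A S a we get {h}. So FIRST(S) = {h}.
FIRST(A): from A::=S P a we get {h}; from A::=λ we get {λ}. So FIRST(A) = {λ, h}.
FIRST(P): from P::=A we get {λ, h}; from P::=h a S S we get {h}; from P::=λ we get {λ}. So FIRST(P) = {λ, h}.
FOLLOW(S) includes $ since S is the start symbol.
FOLLOW(P): in A::=S P a, P is followed by a with FIRST {a}. Thus FOLLOW(P) = {a}.
FOLLOW(S): in S::=A S a, S is followed by a with FIRST {a}; in A::=S P a, S is followed by P a with FIRST {a, h}; in P::=h a S S (occurrence 1), S is followed by S with FIRST {h}; in P::=h a S S (occurrence 2), the suffix after S is empty, so FOLLOW(S) ⊇ FOLLOW(P) = {a}. Thus FOLLOW(S) = {$, a, h}.
FOLLOW(A): in S::=A S a, A is followed by S a with FIRST {h}; in P::=A, the suffix after A is empty, so FOLLOW(A) ⊇ FOLLOW(P) = {a}. Thus FOLLOW(A) = {a, h}.

{$, a, h}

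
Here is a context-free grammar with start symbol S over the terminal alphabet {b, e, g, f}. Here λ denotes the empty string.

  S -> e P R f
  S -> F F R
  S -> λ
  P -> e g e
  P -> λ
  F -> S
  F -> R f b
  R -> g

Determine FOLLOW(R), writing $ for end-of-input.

FIRST(P): from P->e g e we get {e}; from P->λ we get {λ}. So FIRST(P) = {λ, e}.
FIRST(R): from R->g we get {g}. So FIRST(R) = {g}.
FIRST(S): from S->e P R f we get {e}; from S->F F R we get {e, g}; from S->λ we get {λ}. So FIRST(S) = {λ, e, g}.
FIRST(F): from F->S we get {λ, e, g}; from F->R f b we get {g}. So FIRST(F) = {λ, e, g}.
FOLLOW(S) includes $ since S is the start symbol.
FOLLOW(P): in S->e P R f, P is followed by R f with FIRST {g}. Thus FOLLOW(P) = {g}.
FOLLOW(F): in S->F F R (occurrence 1), F is followed by F R with FIRST {e, g}; in S->F F R (occurrence 2), F is followed by R with FIRST {g}. Thus FOLLOW(F) = {e, g}.
FOLLOW(S): in F->S, the suffix after S is empty, so FOLLOW(S) ⊇ FOLLOW(F) = {e, g}. Thus FOLLOW(S) = {$, e, g}.
FOLLOW(R): in S->e P R f, R is followed by f with FIRST {f}; in S->F F R, the suffix after R is empty, so FOLLOW(R) ⊇ FOLLOW(S) = {$, e, g}; in F->R f b, R is followed by f b with FIRST {f}. Thus FOLLOW(R) = {$, e, f, g}.

{$, e, f, g}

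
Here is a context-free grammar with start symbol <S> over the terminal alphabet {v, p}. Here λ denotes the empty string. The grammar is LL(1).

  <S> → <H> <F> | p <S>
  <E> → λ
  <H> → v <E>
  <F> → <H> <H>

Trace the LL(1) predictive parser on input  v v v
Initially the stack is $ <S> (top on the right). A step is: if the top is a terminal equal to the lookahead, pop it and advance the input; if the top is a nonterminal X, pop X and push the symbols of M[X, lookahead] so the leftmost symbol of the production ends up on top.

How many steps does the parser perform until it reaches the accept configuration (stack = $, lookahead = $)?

11

      Stack        Input    Action
   1  $ <S>        v v v $  expand <S> → <H> <F>
   2  $ <F> <H>    v v v $  expand <H> → v <E>
   3  $ <F> <E> v  v v v $  match v
   4  $ <F> <E>    v v $    expand <E> → λ
   5  $ <F>        v v $    expand <F> → <H> <H>
   6  $ <H> <H>    v v $    expand <H> → v <E>
   7  $ <H> <E> v  v v $    match v
   8  $ <H> <E>    v $      expand <E> → λ
   9  $ <H>        v $      expand <H> → v <E>
  10  $ <E> v      v $      match v
  11  $ <E>        $        expand <E> → λ
Accept reached after 11 steps.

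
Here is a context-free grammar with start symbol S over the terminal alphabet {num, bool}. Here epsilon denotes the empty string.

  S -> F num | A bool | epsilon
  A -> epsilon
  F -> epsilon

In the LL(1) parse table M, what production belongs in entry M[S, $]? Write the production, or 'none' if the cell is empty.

S -> epsilon

FIRST(A) = {epsilon}
FIRST(F) = {epsilon}
FIRST(S) = {epsilon, bool, num}  (via F num, A bool)
FOLLOW(S) includes $ since S is the start symbol.
FOLLOW(S): S appears on no right-hand side. Thus FOLLOW(S) = {$}.
For S -> F num: FIRST(F num) = {num}, so it goes in M[S, t] for t ∈ {num}.
For S -> A bool: FIRST(A bool) = {bool}, so it goes in M[S, t] for t ∈ {bool}.
For S -> epsilon: FIRST(epsilon) = {epsilon}, so it goes in M[S, t] for t ∈ {}; since epsilon ∈ FIRST, also for every t ∈ FOLLOW(S) = {$}.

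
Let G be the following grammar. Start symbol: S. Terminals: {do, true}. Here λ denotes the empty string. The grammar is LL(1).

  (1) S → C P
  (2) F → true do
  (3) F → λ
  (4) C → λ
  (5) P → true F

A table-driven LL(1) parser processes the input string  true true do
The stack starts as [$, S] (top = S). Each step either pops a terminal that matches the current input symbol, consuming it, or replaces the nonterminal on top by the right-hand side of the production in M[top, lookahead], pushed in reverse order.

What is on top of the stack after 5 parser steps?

     Stack     Input           Action
  1  $ S       true true do $  expand S → C P
  2  $ P C     true true do $  expand C → λ
  3  $ P       true true do $  expand P → true F
  4  $ F true  true true do $  match true
  5  $ F       true do $       expand F → true do
Stack after step 5: $ do true (top = true).

true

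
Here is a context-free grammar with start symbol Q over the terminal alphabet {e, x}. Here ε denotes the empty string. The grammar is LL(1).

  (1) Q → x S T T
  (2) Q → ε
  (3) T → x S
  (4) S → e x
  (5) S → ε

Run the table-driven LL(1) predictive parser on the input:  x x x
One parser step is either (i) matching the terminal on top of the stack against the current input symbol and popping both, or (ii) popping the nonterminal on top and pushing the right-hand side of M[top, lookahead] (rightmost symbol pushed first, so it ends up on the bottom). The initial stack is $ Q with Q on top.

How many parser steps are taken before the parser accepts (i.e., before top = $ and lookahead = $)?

9

step 1: stack=$ Q  input=x x x $  — expand Q → x S T T
step 2: stack=$ T T S x  input=x x x $  — match x
step 3: stack=$ T T S  input=x x $  — expand S → ε
step 4: stack=$ T T  input=x x $  — expand T → x S
step 5: stack=$ T S x  input=x x $  — match x
step 6: stack=$ T S  input=x $  — expand S → ε
step 7: stack=$ T  input=x $  — expand T → x S
step 8: stack=$ S x  input=x $  — match x
step 9: stack=$ S  input=$  — expand S → ε
Accept reached after 9 steps.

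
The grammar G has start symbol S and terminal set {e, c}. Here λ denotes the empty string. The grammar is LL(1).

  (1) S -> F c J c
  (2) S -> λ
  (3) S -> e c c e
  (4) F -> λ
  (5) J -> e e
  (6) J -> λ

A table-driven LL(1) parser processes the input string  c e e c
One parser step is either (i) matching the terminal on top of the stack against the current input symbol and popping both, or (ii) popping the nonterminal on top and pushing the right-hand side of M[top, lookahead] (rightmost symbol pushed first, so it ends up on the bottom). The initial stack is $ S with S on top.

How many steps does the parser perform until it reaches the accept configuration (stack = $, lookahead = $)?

step 1: stack=$ S  input=c e e c $  — expand S -> F c J c
step 2: stack=$ c J c F  input=c e e c $  — expand F -> λ
step 3: stack=$ c J c  input=c e e c $  — match c
step 4: stack=$ c J  input=e e c $  — expand J -> e e
step 5: stack=$ c e e  input=e e c $  — match e
step 6: stack=$ c e  input=e c $  — match e
step 7: stack=$ c  input=c $  — match c
Accept reached after 7 steps.

7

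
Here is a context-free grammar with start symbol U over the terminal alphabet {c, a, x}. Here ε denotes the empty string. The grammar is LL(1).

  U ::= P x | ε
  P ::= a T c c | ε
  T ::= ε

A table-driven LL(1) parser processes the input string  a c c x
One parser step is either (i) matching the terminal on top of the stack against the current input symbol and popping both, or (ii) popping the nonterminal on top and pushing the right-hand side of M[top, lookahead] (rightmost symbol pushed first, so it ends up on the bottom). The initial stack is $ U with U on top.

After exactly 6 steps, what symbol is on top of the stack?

x

     Stack        Input      Action
  1  $ U          a c c x $  expand U ::= P x
  2  $ x P        a c c x $  expand P ::= a T c c
  3  $ x c c T a  a c c x $  match a
  4  $ x c c T    c c x $    expand T ::= ε
  5  $ x c c      c c x $    match c
  6  $ x c        c x $      match c
Stack after step 6: $ x (top = x).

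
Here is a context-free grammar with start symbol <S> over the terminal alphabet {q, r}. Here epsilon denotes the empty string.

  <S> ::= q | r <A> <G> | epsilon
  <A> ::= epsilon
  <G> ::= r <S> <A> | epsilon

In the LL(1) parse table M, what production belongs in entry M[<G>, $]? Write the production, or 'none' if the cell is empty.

<G> ::= epsilon

FIRST(<S>): from <S>::=q we get {q}; from <S>::=r <A> <G> we get {r}; from <S>::=epsilon we get {epsilon}. So FIRST(<S>) = {epsilon, q, r}.
FIRST(<A>): from <A>::=epsilon we get {epsilon}. So FIRST(<A>) = {epsilon}.
FIRST(<G>): from <G>::=r <S> <A> we get {r}; from <G>::=epsilon we get {epsilon}. So FIRST(<G>) = {epsilon, r}.
FOLLOW(<S>) includes $ since <S> is the start symbol.
FOLLOW(<S>): in <G>::=r <S> <A>, <S> is followed by <A> with FIRST {epsilon}; in <G>::=r <S> <A>, the suffix after <S> is nullable, so FOLLOW(<S>) ⊇ FOLLOW(<G>) = {$}. Thus FOLLOW(<S>) = {$}.
FOLLOW(<G>): in <S>::=r <A> <G>, the suffix after <G> is empty, so FOLLOW(<G>) ⊇ FOLLOW(<S>) = {$}. Thus FOLLOW(<G>) = {$}.
For <G> ::= r <S> <A>: FIRST(r <S> <A>) = {r}, so it goes in M[<G>, t] for t ∈ {r}.
For <G> ::= epsilon: FIRST(epsilon) = {epsilon}, so it goes in M[<G>, t] for t ∈ {}; since epsilon ∈ FIRST, also for every t ∈ FOLLOW(<G>) = {$}.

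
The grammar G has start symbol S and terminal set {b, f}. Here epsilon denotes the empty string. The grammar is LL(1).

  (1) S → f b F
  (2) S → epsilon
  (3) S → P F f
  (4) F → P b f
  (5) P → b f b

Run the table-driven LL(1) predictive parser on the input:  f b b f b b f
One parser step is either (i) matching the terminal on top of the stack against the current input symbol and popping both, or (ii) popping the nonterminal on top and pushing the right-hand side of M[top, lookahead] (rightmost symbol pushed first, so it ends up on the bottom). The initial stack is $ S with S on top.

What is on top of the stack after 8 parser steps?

     Stack        Input            Action
  1  $ S          f b b f b b f $  expand S → f b F
  2  $ F b f      f b b f b b f $  match f
  3  $ F b        b b f b b f $    match b
  4  $ F          b f b b f $      expand F → P b f
  5  $ f b P      b f b b f $      expand P → b f b
  6  $ f b b f b  b f b b f $      match b
  7  $ f b b f    f b b f $        match f
  8  $ f b b      b b f $          match b
Stack after step 8: $ f b (top = b).

b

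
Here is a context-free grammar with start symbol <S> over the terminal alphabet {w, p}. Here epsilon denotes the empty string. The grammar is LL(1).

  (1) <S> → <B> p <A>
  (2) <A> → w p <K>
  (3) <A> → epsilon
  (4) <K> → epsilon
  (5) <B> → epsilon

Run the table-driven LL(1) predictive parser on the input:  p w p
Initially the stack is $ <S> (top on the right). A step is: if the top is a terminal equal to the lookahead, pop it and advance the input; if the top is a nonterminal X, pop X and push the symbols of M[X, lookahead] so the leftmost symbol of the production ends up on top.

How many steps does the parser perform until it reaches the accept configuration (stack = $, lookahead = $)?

7

step 1: stack=$ <S>  input=p w p $  — expand <S> → <B> p <A>
step 2: stack=$ <A> p <B>  input=p w p $  — expand <B> → epsilon
step 3: stack=$ <A> p  input=p w p $  — match p
step 4: stack=$ <A>  input=w p $  — expand <A> → w p <K>
step 5: stack=$ <K> p w  input=w p $  — match w
step 6: stack=$ <K> p  input=p $  — match p
step 7: stack=$ <K>  input=$  — expand <K> → epsilon
Accept reached after 7 steps.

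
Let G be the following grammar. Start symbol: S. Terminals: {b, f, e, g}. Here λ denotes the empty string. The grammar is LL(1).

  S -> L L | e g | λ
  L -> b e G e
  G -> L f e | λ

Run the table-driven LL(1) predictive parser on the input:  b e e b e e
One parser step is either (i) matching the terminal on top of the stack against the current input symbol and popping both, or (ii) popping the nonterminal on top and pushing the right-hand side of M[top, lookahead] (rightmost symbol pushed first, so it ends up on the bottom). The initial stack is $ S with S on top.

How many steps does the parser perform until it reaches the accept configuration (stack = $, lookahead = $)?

11

step 1: stack=$ S  input=b e e b e e $  — expand S -> L L
step 2: stack=$ L L  input=b e e b e e $  — expand L -> b e G e
step 3: stack=$ L e G e b  input=b e e b e e $  — match b
step 4: stack=$ L e G e  input=e e b e e $  — match e
step 5: stack=$ L e G  input=e b e e $  — expand G -> λ
step 6: stack=$ L e  input=e b e e $  — match e
step 7: stack=$ L  input=b e e $  — expand L -> b e G e
step 8: stack=$ e G e b  input=b e e $  — match b
step 9: stack=$ e G e  input=e e $  — match e
step 10: stack=$ e G  input=e $  — expand G -> λ
step 11: stack=$ e  input=e $  — match e
Accept reached after 11 steps.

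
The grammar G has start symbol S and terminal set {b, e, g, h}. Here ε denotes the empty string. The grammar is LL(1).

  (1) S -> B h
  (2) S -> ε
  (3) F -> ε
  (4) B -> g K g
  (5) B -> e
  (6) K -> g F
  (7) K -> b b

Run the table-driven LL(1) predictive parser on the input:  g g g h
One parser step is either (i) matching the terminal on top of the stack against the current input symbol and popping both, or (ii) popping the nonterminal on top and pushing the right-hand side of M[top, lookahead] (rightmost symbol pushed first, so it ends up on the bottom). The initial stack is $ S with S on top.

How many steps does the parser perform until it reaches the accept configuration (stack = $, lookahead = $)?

     Stack      Input      Action
  1  $ S        g g g h $  expand S -> B h
  2  $ h B      g g g h $  expand B -> g K g
  3  $ h g K g  g g g h $  match g
  4  $ h g K    g g h $    expand K -> g F
  5  $ h g F g  g g h $    match g
  6  $ h g F    g h $      expand F -> ε
  7  $ h g      g h $      match g
  8  $ h        h $        match h
Accept reached after 8 steps.

8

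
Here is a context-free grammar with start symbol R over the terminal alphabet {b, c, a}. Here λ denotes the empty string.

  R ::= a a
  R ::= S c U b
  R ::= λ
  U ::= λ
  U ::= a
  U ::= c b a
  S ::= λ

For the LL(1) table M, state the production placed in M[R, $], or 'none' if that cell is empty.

R ::= λ

FIRST(U): from U::=λ we get {λ}; from U::=a we get {a}; from U::=c b a we get {c}. So FIRST(U) = {λ, a, c}.
FIRST(S): from S::=λ we get {λ}. So FIRST(S) = {λ}.
FIRST(R): from R::=a a we get {a}; from R::=S c U b we get {c}; from R::=λ we get {λ}. So FIRST(R) = {λ, a, c}.
FOLLOW(R) includes $ since R is the start symbol.
FOLLOW(R): R appears on no right-hand side. Thus FOLLOW(R) = {$}.
For R ::= a a: FIRST(a a) = {a}, so it goes in M[R, t] for t ∈ {a}.
For R ::= S c U b: FIRST(S c U b) = {c}, so it goes in M[R, t] for t ∈ {c}.
For R ::= λ: FIRST(λ) = {λ}, so it goes in M[R, t] for t ∈ {}; since λ ∈ FIRST, also for every t ∈ FOLLOW(R) = {$}.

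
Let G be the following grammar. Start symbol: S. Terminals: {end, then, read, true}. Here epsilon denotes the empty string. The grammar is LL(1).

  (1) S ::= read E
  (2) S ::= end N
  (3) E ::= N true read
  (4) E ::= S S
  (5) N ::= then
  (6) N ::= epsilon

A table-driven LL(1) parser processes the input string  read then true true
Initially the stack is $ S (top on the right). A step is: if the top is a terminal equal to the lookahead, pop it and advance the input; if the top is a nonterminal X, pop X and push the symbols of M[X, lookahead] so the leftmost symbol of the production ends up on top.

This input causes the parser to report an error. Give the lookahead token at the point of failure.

true

     Stack             Input                  Action
  1  $ S               read then true true $  expand S ::= read E
  2  $ E read          read then true true $  match read
  3  $ E               then true true $       expand E ::= N true read
  4  $ read true N     then true true $       expand N ::= then
  5  $ read true then  then true true $       match then
  6  $ read true       true true $            match true
  7  $ read            true $                 error: top is terminal read but lookahead is true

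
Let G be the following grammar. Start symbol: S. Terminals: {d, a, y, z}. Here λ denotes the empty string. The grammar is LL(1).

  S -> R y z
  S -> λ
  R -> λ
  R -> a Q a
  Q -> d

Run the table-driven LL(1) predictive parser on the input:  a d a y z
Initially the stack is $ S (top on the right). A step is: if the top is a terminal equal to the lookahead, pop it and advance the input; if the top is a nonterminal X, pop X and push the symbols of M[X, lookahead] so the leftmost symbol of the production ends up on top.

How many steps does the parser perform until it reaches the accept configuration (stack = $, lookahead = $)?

8

step 1: stack=$ S  input=a d a y z $  — expand S -> R y z
step 2: stack=$ z y R  input=a d a y z $  — expand R -> a Q a
step 3: stack=$ z y a Q a  input=a d a y z $  — match a
step 4: stack=$ z y a Q  input=d a y z $  — expand Q -> d
step 5: stack=$ z y a d  input=d a y z $  — match d
step 6: stack=$ z y a  input=a y z $  — match a
step 7: stack=$ z y  input=y z $  — match y
step 8: stack=$ z  input=z $  — match z
Accept reached after 8 steps.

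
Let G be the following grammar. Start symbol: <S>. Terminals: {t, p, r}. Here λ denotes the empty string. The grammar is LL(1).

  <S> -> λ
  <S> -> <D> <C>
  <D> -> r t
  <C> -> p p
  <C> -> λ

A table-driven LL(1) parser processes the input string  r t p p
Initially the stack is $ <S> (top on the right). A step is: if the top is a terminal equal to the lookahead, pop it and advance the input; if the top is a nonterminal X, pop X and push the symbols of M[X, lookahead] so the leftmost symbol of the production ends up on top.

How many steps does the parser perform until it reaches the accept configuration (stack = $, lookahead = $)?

     Stack      Input      Action
  1  $ <S>      r t p p $  expand <S> -> <D> <C>
  2  $ <C> <D>  r t p p $  expand <D> -> r t
  3  $ <C> t r  r t p p $  match r
  4  $ <C> t    t p p $    match t
  5  $ <C>      p p $      expand <C> -> p p
  6  $ p p      p p $      match p
  7  $ p        p $        match p
Accept reached after 7 steps.

7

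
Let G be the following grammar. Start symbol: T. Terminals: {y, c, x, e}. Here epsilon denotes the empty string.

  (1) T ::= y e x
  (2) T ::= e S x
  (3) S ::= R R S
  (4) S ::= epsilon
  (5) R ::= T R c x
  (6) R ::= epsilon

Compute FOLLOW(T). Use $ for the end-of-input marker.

FIRST(T): from T::=y e x we get {y}; from T::=e S x we get {e}. So FIRST(T) = {e, y}.
FIRST(R): from R::=T R c x we get {e, y}; from R::=epsilon we get {epsilon}. So FIRST(R) = {epsilon, e, y}.
FIRST(S): from S::=R R S we get {epsilon, e, y}; from S::=epsilon we get {epsilon}. So FIRST(S) = {epsilon, e, y}.
FOLLOW(T) includes $ since T is the start symbol.
FOLLOW(T): in R::=T R c x, T is followed by R c x with FIRST {c, e, y}. Thus FOLLOW(T) = {$, c, e, y}.
FOLLOW(S): in T::=e S x, S is followed by x with FIRST {x}; in S::=R R S, the suffix after S is empty (adds nothing new). Thus FOLLOW(S) = {x}.
FOLLOW(R): in S::=R R S (occurrence 1), R is followed by R S with FIRST {epsilon, e, y}; in S::=R R S (occurrence 1), the suffix after R is nullable, so FOLLOW(R) ⊇ FOLLOW(S) = {x}; in S::=R R S (occurrence 2), R is followed by S with FIRST {epsilon, e, y}; in S::=R R S (occurrence 2), the suffix after R is nullable, so FOLLOW(R) ⊇ FOLLOW(S) = {x}; in R::=T R c x, R is followed by c x with FIRST {c}. Thus FOLLOW(R) = {c, e, x, y}.

{$, c, e, y}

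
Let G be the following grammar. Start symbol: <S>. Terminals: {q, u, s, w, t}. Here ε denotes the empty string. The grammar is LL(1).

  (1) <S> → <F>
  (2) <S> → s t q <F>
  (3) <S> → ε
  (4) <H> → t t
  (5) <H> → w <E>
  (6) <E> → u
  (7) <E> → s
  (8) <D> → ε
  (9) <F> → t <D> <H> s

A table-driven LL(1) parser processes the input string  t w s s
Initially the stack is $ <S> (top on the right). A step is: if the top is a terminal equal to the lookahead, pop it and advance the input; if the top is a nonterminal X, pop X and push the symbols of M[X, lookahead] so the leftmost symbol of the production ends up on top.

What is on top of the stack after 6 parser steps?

<E>

     Stack          Input      Action
  1  $ <S>          t w s s $  expand <S> → <F>
  2  $ <F>          t w s s $  expand <F> → t <D> <H> s
  3  $ s <H> <D> t  t w s s $  match t
  4  $ s <H> <D>    w s s $    expand <D> → ε
  5  $ s <H>        w s s $    expand <H> → w <E>
  6  $ s <E> w      w s s $    match w
Stack after step 6: $ s <E> (top = <E>).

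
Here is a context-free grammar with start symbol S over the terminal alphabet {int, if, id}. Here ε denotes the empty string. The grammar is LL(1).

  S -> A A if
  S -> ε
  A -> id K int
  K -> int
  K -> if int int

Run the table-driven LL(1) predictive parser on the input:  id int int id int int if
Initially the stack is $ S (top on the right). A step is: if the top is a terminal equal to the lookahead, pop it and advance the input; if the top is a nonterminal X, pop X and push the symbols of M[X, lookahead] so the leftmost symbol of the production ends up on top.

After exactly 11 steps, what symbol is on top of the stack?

      Stack            Input                       Action
   1  $ S              id int int id int int if $  expand S -> A A if
   2  $ if A A         id int int id int int if $  expand A -> id K int
   3  $ if A int K id  id int int id int int if $  match id
   4  $ if A int K     int int id int int if $     expand K -> int
   5  $ if A int int   int int id int int if $     match int
   6  $ if A int       int id int int if $         match int
   7  $ if A           id int int if $             expand A -> id K int
   8  $ if int K id    id int int if $             match id
   9  $ if int K       int int if $                expand K -> int
  10  $ if int int     int int if $                match int
  11  $ if int         int if $                    match int
Stack after step 11: $ if (top = if).

if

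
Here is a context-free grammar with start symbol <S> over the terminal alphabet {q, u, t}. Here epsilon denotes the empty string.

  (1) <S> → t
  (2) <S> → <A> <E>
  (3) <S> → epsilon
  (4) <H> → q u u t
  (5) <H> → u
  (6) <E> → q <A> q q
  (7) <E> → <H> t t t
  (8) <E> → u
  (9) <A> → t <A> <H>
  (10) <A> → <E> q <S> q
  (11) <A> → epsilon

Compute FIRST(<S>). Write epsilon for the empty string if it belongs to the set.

FIRST(<H>): from <H>→q u u t we get {q}; from <H>→u we get {u}. So FIRST(<H>) = {q, u}.
FIRST(<E>): from <E>→q <A> q q we get {q}; from <E>→<H> t t t we get {q, u}; from <E>→u we get {u}. So FIRST(<E>) = {q, u}.
FIRST(<A>): from <A>→t <A> <H> we get {t}; from <A>→<E> q <S> q we get {q, u}; from <A>→epsilon we get {epsilon}. So FIRST(<A>) = {epsilon, q, t, u}.
FIRST(<S>): from <S>→t we get {t}; from <S>→<A> <E> we get {q, t, u}; from <S>→epsilon we get {epsilon}. So FIRST(<S>) = {epsilon, q, t, u}.

{epsilon, q, t, u}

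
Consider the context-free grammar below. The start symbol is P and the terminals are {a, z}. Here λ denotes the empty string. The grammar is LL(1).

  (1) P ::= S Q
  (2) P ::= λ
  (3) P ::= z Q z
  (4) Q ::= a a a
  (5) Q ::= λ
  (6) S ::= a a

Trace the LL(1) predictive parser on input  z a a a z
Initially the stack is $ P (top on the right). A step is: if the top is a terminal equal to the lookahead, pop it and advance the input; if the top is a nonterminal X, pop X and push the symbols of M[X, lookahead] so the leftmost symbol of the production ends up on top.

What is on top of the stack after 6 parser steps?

z

step 1: stack=$ P  input=z a a a z $  — expand P ::= z Q z
step 2: stack=$ z Q z  input=z a a a z $  — match z
step 3: stack=$ z Q  input=a a a z $  — expand Q ::= a a a
step 4: stack=$ z a a a  input=a a a z $  — match a
step 5: stack=$ z a a  input=a a z $  — match a
step 6: stack=$ z a  input=a z $  — match a
Stack after step 6: $ z (top = z).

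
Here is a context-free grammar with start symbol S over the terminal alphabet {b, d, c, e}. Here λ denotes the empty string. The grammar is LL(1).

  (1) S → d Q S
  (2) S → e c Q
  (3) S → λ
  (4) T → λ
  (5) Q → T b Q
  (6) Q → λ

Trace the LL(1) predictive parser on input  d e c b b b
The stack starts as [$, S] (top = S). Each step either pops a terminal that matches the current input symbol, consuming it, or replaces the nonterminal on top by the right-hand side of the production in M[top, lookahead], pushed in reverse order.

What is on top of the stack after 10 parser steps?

T

step 1: stack=$ S  input=d e c b b b $  — expand S → d Q S
step 2: stack=$ S Q d  input=d e c b b b $  — match d
step 3: stack=$ S Q  input=e c b b b $  — expand Q → λ
step 4: stack=$ S  input=e c b b b $  — expand S → e c Q
step 5: stack=$ Q c e  input=e c b b b $  — match e
step 6: stack=$ Q c  input=c b b b $  — match c
step 7: stack=$ Q  input=b b b $  — expand Q → T b Q
step 8: stack=$ Q b T  input=b b b $  — expand T → λ
step 9: stack=$ Q b  input=b b b $  — match b
step 10: stack=$ Q  input=b b $  — expand Q → T b Q
Stack after step 10: $ Q b T (top = T).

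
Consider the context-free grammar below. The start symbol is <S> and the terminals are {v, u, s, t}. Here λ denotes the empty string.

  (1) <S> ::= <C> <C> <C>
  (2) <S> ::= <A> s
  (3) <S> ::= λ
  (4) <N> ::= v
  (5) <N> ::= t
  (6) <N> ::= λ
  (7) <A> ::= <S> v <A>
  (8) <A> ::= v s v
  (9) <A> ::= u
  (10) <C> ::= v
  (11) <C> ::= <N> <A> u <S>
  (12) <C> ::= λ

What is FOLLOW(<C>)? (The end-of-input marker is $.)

FIRST(<N>) = {λ, t, v}
FIRST(<S>) = {λ, t, u, v}  (via <C> <C> <C>, <A> s)
FIRST(<A>) = {t, u, v}  (via <S> v <A>)
FIRST(<C>) = {λ, t, u, v}  (via <N> <A> u <S>)
FOLLOW(<S>) includes $ since <S> is the start symbol.
FOLLOW(<N>): in <C>::=<N> <A> u <S>, <N> is followed by <A> u <S> with FIRST {t, u, v}. Thus FOLLOW(<N>) = {t, u, v}.
FOLLOW(<A>): in <S>::=<A> s, <A> is followed by s with FIRST {s}; in <A>::=<S> v <A>, the suffix after <A> is empty (adds nothing new); in <C>::=<N> <A> u <S>, <A> is followed by u <S> with FIRST {u}. Thus FOLLOW(<A>) = {s, u}.
FOLLOW(<S>): in <A>::=<S> v <A>, <S> is followed by v <A> with FIRST {v}; in <C>::=<N> <A> u <S>, the suffix after <S> is empty, so FOLLOW(<S>) ⊇ FOLLOW(<C>) = {$, t, u, v}. Thus FOLLOW(<S>) = {$, t, u, v}.
FOLLOW(<C>): in <S>::=<C> <C> <C> (occurrence 1), <C> is followed by <C> <C> with FIRST {λ, t, u, v}; in <S>::=<C> <C> <C> (occurrence 1), the suffix after <C> is nullable, so FOLLOW(<C>) ⊇ FOLLOW(<S>) = {$, t, u, v}; in <S>::=<C> <C> <C> (occurrence 2), <C> is followed by <C> with FIRST {λ, t, u, v}; in <S>::=<C> <C> <C> (occurrence 2), the suffix after <C> is nullable, so FOLLOW(<C>) ⊇ FOLLOW(<S>) = {$, t, u, v}; in <S>::=<C> <C> <C> (occurrence 3), the suffix after <C> is empty, so FOLLOW(<C>) ⊇ FOLLOW(<S>) = {$, t, u, v}. Thus FOLLOW(<C>) = {$, t, u, v}.

{$, t, u, v}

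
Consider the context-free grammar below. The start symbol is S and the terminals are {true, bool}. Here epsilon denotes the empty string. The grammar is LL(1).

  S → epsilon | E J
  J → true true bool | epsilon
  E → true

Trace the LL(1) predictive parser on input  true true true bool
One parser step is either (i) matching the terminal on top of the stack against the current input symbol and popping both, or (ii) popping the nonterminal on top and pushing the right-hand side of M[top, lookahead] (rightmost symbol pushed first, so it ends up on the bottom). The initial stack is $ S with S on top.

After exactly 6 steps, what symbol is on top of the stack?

     Stack             Input                  Action
  1  $ S               true true true bool $  expand S → E J
  2  $ J E             true true true bool $  expand E → true
  3  $ J true          true true true bool $  match true
  4  $ J               true true bool $       expand J → true true bool
  5  $ bool true true  true true bool $       match true
  6  $ bool true       true bool $            match true
Stack after step 6: $ bool (top = bool).

bool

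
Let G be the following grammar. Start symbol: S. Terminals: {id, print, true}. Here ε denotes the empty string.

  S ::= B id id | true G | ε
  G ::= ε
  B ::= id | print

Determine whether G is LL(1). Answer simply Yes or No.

Yes

FIRST(S) = {ε, id, print, true}
FIRST(G) = {ε}
FIRST(B) = {id, print}
FOLLOW(S) = {$}
FOLLOW(G) = {$}
FOLLOW(B) = {id}
Each cell of M receives at most one production.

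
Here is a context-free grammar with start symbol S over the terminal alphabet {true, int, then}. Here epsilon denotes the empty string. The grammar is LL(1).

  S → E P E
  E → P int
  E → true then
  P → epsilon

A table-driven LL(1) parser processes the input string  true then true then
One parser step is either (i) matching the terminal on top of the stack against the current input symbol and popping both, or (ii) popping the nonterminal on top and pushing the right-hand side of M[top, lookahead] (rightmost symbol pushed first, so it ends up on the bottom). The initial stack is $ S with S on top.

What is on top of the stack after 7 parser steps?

then

step 1: stack=$ S  input=true then true then $  — expand S → E P E
step 2: stack=$ E P E  input=true then true then $  — expand E → true then
step 3: stack=$ E P then true  input=true then true then $  — match true
step 4: stack=$ E P then  input=then true then $  — match then
step 5: stack=$ E P  input=true then $  — expand P → epsilon
step 6: stack=$ E  input=true then $  — expand E → true then
step 7: stack=$ then true  input=true then $  — match true
Stack after step 7: $ then (top = then).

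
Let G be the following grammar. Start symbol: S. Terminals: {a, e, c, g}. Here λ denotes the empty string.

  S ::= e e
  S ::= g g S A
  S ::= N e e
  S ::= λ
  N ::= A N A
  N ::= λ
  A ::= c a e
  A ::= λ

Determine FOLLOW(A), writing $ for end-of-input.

{$, c, e}

FIRST(A) = {λ, c}
FIRST(N) = {λ, c}  (via A N A)
FIRST(S) = {λ, c, e, g}  (via N e e)
FOLLOW(S) includes $ since S is the start symbol.
FOLLOW(S): in S::=g g S A, S is followed by A with FIRST {λ, c}; in S::=g g S A, the suffix after S is nullable (adds nothing new). Thus FOLLOW(S) = {$, c}.
FOLLOW(N): in S::=N e e, N is followed by e e with FIRST {e}; in N::=A N A, N is followed by A with FIRST {λ, c}; in N::=A N A, the suffix after N is nullable (adds nothing new). Thus FOLLOW(N) = {c, e}.
FOLLOW(A): in S::=g g S A, the suffix after A is empty, so FOLLOW(A) ⊇ FOLLOW(S) = {$, c}; in N::=A N A (occurrence 1), A is followed by N A with FIRST {λ, c}; in N::=A N A (occurrence 1), the suffix after A is nullable, so FOLLOW(A) ⊇ FOLLOW(N) = {c, e}; in N::=A N A (occurrence 2), the suffix after A is empty, so FOLLOW(A) ⊇ FOLLOW(N) = {c, e}. Thus FOLLOW(A) = {$, c, e}.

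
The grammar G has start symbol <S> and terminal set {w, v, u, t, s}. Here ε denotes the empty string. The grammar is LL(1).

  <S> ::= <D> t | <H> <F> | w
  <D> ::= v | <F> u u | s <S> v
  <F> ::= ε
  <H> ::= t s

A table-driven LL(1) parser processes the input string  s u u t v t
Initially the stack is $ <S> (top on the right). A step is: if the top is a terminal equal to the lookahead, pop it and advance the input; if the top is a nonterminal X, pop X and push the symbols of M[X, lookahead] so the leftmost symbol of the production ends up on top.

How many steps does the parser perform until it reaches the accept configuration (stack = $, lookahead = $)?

      Stack            Input          Action
   1  $ <S>            s u u t v t $  expand <S> ::= <D> t
   2  $ t <D>          s u u t v t $  expand <D> ::= s <S> v
   3  $ t v <S> s      s u u t v t $  match s
   4  $ t v <S>        u u t v t $    expand <S> ::= <D> t
   5  $ t v t <D>      u u t v t $    expand <D> ::= <F> u u
   6  $ t v t u u <F>  u u t v t $    expand <F> ::= ε
   7  $ t v t u u      u u t v t $    match u
   8  $ t v t u        u t v t $      match u
   9  $ t v t          t v t $        match t
  10  $ t v            v t $          match v
  11  $ t              t $            match t
Accept reached after 11 steps.

11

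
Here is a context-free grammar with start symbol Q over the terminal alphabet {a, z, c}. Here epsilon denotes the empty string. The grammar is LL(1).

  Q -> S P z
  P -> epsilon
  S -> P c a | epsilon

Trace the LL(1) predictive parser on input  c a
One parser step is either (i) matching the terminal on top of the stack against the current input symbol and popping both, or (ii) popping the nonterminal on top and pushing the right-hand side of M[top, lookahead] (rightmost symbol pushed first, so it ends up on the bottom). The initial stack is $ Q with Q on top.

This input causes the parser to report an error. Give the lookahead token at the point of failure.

$

     Stack        Input  Action
  1  $ Q          c a $  expand Q -> S P z
  2  $ z P S      c a $  expand S -> P c a
  3  $ z P a c P  c a $  expand P -> epsilon
  4  $ z P a c    c a $  match c
  5  $ z P a      a $    match a
  6  $ z P        $      error: M[P, $] is empty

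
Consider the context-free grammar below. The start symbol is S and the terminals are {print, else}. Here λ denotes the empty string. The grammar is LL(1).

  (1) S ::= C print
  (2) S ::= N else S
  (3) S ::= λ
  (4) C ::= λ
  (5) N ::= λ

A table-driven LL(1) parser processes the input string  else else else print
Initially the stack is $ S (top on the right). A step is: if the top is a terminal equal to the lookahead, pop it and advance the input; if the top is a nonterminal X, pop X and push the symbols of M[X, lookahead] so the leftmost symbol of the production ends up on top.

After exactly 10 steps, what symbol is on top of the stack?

      Stack       Input                   Action
   1  $ S         else else else print $  expand S ::= N else S
   2  $ S else N  else else else print $  expand N ::= λ
   3  $ S else    else else else print $  match else
   4  $ S         else else print $       expand S ::= N else S
   5  $ S else N  else else print $       expand N ::= λ
   6  $ S else    else else print $       match else
   7  $ S         else print $            expand S ::= N else S
   8  $ S else N  else print $            expand N ::= λ
   9  $ S else    else print $            match else
  10  $ S         print $                 expand S ::= C print
Stack after step 10: $ print C (top = C).

C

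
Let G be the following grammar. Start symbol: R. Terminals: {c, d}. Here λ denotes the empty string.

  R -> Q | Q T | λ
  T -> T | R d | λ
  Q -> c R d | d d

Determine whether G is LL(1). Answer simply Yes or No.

FIRST(R) = {λ, c, d}
FIRST(T) = {λ, c, d}
FIRST(Q) = {c, d}
FOLLOW(R) = {$, d}
FOLLOW(T) = {$, d}
FOLLOW(Q) = {$, c, d}
Cell M[R, c] receives both R -> Q and R -> Q T — the grammar is not LL(1).

No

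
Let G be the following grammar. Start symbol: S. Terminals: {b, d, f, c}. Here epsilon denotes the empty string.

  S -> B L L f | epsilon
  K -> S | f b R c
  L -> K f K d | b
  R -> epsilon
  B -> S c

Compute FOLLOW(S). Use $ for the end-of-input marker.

{$, c, d, f}

FIRST(R) = {epsilon}
FIRST(S) = {epsilon, c}  (via B L L f)
FIRST(K) = {epsilon, c, f}  (via S)
FIRST(B) = {c}  (via S c)
FIRST(L) = {b, c, f}  (via K f K d)
FOLLOW(S) includes $ since S is the start symbol.
FOLLOW(K): in L->K f K d (occurrence 1), K is followed by f K d with FIRST {f}; in L->K f K d (occurrence 2), K is followed by d with FIRST {d}. Thus FOLLOW(K) = {d, f}.
FOLLOW(S): in K->S, the suffix after S is empty, so FOLLOW(S) ⊇ FOLLOW(K) = {d, f}; in B->S c, S is followed by c with FIRST {c}. Thus FOLLOW(S) = {$, c, d, f}.
FOLLOW(L): in S->B L L f (occurrence 1), L is followed by L f with FIRST {b, c, f}; in S->B L L f (occurrence 2), L is followed by f with FIRST {f}. Thus FOLLOW(L) = {b, c, f}.
FOLLOW(R): in K->f b R c, R is followed by c with FIRST {c}. Thus FOLLOW(R) = {c}.
FOLLOW(B): in S->B L L f, B is followed by L L f with FIRST {b, c, f}. Thus FOLLOW(B) = {b, c, f}.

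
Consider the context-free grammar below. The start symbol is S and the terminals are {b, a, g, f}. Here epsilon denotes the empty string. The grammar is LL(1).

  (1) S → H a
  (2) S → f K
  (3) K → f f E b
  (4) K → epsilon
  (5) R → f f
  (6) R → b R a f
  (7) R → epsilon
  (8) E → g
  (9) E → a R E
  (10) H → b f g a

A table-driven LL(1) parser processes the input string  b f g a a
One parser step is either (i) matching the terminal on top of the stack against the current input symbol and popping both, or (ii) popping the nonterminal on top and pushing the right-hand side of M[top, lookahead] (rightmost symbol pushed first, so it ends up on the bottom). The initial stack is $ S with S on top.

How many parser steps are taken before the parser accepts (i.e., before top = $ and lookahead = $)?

7

step 1: stack=$ S  input=b f g a a $  — expand S → H a
step 2: stack=$ a H  input=b f g a a $  — expand H → b f g a
step 3: stack=$ a a g f b  input=b f g a a $  — match b
step 4: stack=$ a a g f  input=f g a a $  — match f
step 5: stack=$ a a g  input=g a a $  — match g
step 6: stack=$ a a  input=a a $  — match a
step 7: stack=$ a  input=a $  — match a
Accept reached after 7 steps.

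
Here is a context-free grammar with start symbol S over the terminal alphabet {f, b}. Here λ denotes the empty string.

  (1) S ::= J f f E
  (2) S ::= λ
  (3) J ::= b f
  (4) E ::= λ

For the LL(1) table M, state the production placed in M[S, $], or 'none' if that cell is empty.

S ::= λ

FIRST(J): from J::=b f we get {b}. So FIRST(J) = {b}.
FIRST(E): from E::=λ we get {λ}. So FIRST(E) = {λ}.
FIRST(S): from S::=J f f E we get {b}; from S::=λ we get {λ}. So FIRST(S) = {λ, b}.
FOLLOW(S) includes $ since S is the start symbol.
FOLLOW(S): S appears on no right-hand side. Thus FOLLOW(S) = {$}.
For S ::= J f f E: FIRST(J f f E) = {b}, so it goes in M[S, t] for t ∈ {b}.
For S ::= λ: FIRST(λ) = {λ}, so it goes in M[S, t] for t ∈ {}; since λ ∈ FIRST, also for every t ∈ FOLLOW(S) = {$}.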